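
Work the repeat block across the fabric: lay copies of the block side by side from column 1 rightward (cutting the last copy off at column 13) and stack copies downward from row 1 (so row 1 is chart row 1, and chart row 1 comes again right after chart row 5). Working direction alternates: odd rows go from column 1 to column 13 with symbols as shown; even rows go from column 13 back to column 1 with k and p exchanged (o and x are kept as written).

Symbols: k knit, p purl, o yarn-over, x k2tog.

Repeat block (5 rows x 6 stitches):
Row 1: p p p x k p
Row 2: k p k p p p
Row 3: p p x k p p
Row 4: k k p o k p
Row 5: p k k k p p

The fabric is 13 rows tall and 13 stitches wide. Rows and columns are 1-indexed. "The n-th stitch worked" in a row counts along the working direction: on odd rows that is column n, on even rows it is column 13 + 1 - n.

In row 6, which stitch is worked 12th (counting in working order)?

Row 6: (6-1) mod 5 = 0, so use chart row 1. Even row -> WS.
Chart row 1 tiled across columns 1-13: p p p x k p p p p x k p p
WS: work from column 13 back to column 1 (reverse the tiled row), swapping k<->p (o and x unchanged).
Row 6 as worked: k k p x k k k k p x k k k
Counting 12 along the worked row gives k.

== STITCH ==
k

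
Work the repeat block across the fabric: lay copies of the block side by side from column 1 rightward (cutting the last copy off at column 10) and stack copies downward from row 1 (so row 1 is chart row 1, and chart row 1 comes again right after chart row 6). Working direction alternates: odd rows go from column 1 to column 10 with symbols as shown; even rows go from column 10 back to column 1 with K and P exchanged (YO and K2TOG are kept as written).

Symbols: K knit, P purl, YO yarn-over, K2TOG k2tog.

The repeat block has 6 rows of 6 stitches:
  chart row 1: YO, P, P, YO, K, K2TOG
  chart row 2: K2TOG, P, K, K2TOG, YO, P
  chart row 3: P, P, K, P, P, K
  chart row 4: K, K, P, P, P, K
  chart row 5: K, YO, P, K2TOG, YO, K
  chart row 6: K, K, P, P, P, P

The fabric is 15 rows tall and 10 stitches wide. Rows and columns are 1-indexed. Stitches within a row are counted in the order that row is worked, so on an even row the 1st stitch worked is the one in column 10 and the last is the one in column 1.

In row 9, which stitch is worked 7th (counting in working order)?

Stitch:
P

Derivation:
Row 9: (9-1) mod 6 = 2, so use chart row 3. Odd row -> RS.
Chart row 3 tiled across columns 1-10: P P K P P K P P K P
RS row: no reversal, no swap; stitch n worked = column n.
The 7th stitch worked is P.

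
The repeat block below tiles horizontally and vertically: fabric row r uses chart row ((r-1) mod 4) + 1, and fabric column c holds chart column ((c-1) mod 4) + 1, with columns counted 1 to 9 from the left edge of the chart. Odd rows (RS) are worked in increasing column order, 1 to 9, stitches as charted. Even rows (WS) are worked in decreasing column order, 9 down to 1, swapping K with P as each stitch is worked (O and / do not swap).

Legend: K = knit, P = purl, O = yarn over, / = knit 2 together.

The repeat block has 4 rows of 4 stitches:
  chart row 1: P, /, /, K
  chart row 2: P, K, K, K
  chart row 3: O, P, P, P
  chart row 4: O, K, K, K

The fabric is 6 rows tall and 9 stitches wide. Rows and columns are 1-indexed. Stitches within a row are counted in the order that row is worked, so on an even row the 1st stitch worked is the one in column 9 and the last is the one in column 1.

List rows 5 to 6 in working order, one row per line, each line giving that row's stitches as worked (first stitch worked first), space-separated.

== ROWS AS WORKED ==
P / / K P / / K P
K P P P K P P P K

Derivation:
Row 5: chart row 1, RS - tile across columns 1-9 and work as-is.
Row 6: chart row 2, WS - tiled (columns 1-9): P K K K P K K K P; work from column 9 back to 1 with K<->P swapped.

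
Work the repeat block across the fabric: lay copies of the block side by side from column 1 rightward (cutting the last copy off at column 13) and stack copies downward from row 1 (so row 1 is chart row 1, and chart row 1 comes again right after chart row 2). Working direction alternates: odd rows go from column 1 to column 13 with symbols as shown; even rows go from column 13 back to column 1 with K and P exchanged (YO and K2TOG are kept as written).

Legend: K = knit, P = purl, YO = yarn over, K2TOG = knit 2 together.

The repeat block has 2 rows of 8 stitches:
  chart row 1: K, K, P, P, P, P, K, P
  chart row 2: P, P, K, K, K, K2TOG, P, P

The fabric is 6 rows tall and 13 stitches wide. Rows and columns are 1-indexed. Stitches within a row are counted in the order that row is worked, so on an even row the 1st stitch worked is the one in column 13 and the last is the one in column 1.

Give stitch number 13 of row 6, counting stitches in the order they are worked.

Row 6: (6-1) mod 2 = 1, so use chart row 2. Even row -> WS.
Chart row 2 tiled across columns 1-13: P P K K K K2TOG P P P P K K K
Wrong side: read the tiled row from column 13 down to 1 and exchange K with P (leave YO, K2TOG).
Row 6 as worked: P P P K K K K K2TOG P P P K K
Stitch 13 in working order -> K

Result:
K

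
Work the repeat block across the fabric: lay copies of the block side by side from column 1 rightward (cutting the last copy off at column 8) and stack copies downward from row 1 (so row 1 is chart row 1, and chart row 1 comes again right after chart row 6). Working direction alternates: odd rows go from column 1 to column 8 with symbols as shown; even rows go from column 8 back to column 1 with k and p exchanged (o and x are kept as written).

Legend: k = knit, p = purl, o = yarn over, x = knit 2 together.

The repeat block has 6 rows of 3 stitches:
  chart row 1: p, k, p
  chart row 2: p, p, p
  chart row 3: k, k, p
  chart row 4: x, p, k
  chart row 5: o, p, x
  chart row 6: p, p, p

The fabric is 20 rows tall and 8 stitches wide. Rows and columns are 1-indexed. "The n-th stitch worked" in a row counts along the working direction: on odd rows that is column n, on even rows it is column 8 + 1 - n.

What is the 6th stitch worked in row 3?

Stitch:
p

Derivation:
Row 3 uses chart row ((3-1) mod 6)+1 = 3. Row 3 is odd, so RS.
Chart row 3 tiled across columns 1-8: k k p k k p k k
RS: work column 1 to column 8, symbols as charted — the tiled row is the row as worked.
Stitch 6 in working order -> p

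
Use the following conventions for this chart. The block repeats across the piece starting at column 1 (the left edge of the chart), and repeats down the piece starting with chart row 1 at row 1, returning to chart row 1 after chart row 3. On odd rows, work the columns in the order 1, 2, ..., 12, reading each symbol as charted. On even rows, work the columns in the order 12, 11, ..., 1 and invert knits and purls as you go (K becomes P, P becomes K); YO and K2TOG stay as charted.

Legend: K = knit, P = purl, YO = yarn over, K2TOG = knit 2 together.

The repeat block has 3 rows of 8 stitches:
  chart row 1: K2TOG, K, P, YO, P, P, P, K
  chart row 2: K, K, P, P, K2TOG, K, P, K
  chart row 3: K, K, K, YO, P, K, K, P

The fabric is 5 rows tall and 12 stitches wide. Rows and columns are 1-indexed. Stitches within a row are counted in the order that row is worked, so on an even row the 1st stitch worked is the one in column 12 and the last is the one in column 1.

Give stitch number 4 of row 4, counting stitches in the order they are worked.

For row 4: chart row = ((4-1) mod 3) + 1 = 1; this is a WS (even) row.
Chart row 1 tiled across columns 1-12: K2TOG K P YO P P P K K2TOG K P YO
WS row: flip the tiled sequence (start at column 12) and apply K<->P; YO and K2TOG stay.
Row 4 as worked: YO K P K2TOG P K K K YO K P K2TOG
Counting 4 along the worked row gives K2TOG.

== STITCH ==
K2TOG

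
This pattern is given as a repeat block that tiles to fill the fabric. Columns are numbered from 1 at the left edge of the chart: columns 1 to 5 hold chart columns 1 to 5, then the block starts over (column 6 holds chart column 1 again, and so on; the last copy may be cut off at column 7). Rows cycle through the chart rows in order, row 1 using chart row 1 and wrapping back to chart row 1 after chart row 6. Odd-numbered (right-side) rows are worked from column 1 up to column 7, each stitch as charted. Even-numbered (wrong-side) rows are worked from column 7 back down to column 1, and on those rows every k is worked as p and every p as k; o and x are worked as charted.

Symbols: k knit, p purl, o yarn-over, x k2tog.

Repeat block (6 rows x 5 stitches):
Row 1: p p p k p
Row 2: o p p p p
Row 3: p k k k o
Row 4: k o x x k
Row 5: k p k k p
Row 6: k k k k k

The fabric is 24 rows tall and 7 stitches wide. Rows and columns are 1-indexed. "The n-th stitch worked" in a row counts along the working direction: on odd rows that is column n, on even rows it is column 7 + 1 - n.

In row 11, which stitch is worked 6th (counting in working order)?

For row 11: chart row = ((11-1) mod 6) + 1 = 5; this is a RS (odd) row.
Chart row 5 tiled across columns 1-7: k p k k p k p
Right side: take the tiled row as-is (worked left to right from column 1).
Stitch 6 in working order -> k

== STITCH ==
k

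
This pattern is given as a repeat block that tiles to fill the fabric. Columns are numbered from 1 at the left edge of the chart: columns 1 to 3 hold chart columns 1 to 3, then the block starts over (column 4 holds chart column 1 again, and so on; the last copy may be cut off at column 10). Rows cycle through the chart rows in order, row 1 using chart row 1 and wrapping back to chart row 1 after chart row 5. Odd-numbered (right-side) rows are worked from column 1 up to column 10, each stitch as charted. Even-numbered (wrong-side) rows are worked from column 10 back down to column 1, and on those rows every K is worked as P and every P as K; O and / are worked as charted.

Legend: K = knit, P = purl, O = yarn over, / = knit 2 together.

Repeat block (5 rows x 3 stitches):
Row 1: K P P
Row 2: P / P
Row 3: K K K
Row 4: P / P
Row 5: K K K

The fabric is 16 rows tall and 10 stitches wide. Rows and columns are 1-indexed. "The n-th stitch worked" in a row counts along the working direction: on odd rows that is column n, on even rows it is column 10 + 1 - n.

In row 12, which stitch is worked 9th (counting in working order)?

Row 12 uses chart row ((12-1) mod 5)+1 = 2. Row 12 is even, so WS.
Chart row 2 tiled across columns 1-10: P / P P / P P / P P
WS row: flip the tiled sequence (start at column 10) and apply K<->P; O and / stay.
Row 12 as worked: K K / K K / K K / K
The 9th stitch worked is /.

== STITCH ==
/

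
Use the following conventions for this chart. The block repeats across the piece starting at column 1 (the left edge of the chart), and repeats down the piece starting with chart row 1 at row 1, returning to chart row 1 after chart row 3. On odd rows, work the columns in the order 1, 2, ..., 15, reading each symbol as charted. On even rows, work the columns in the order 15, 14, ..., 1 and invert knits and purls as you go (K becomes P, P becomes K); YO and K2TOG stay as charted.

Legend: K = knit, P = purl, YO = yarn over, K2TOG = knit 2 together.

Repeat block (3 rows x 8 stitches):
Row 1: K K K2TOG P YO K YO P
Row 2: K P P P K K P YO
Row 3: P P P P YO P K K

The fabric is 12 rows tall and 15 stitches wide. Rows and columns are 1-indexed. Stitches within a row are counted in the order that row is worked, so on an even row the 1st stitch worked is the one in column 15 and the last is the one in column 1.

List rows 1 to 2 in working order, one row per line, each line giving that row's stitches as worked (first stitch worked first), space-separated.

Row 1: chart row 1, RS - tile across columns 1-15 and work as-is.
Row 2: chart row 2, WS - tiled (columns 1-15): K P P P K K P YO K P P P K K P; work from column 15 back to 1 with K<->P swapped.

== ROWS AS WORKED ==
K K K2TOG P YO K YO P K K K2TOG P YO K YO
K P P K K K P YO K P P K K K P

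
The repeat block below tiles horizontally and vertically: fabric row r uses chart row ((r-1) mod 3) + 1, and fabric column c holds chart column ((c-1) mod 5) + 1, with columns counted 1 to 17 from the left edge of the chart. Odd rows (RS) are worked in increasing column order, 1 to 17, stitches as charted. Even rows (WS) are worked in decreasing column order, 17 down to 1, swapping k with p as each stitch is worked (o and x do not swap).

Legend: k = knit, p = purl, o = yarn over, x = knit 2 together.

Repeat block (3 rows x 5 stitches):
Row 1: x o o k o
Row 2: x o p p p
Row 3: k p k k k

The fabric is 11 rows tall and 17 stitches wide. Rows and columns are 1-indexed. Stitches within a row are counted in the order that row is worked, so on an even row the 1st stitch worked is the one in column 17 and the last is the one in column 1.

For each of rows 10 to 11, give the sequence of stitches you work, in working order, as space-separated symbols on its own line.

== ROWS AS WORKED ==
o x o p o o x o p o o x o p o o x
x o p p p x o p p p x o p p p x o

Derivation:
Row 10: chart row 1, WS - tiled (columns 1-17): x o o k o x o o k o x o o k o x o; work from column 17 back to 1 with k<->p swapped.
Row 11: chart row 2, RS - tile across columns 1-17 and work as-is.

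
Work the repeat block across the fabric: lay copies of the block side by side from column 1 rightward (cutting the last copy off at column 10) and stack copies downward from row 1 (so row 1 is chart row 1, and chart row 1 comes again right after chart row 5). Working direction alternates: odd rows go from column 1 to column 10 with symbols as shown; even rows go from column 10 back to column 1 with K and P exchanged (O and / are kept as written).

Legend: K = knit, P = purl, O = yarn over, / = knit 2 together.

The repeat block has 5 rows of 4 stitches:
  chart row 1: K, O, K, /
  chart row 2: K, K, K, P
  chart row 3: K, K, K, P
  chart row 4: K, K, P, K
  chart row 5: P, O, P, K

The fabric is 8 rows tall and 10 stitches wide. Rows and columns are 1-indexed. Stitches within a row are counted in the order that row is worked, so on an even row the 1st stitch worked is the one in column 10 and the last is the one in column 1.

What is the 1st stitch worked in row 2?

== STITCH ==
P

Derivation:
Row 2 uses chart row ((2-1) mod 5)+1 = 2. Row 2 is even, so WS.
Chart row 2 tiled across columns 1-10: K K K P K K K P K K
WS row: flip the tiled sequence (start at column 10) and apply K<->P; O and / stay.
Row 2 as worked: P P K P P P K P P P
Counting 1 along the worked row gives P.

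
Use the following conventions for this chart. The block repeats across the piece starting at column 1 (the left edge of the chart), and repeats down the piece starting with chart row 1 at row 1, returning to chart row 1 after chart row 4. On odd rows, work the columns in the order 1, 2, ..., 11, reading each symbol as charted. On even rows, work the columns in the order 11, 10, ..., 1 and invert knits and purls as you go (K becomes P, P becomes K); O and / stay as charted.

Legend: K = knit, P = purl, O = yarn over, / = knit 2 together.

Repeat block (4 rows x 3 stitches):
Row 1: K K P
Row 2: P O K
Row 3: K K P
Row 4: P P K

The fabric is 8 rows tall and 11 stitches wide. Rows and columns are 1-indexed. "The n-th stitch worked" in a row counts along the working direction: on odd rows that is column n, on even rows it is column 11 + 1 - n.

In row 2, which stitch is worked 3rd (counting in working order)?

Stitch:
P

Derivation:
Row 2: (2-1) mod 4 = 1, so use chart row 2. Even row -> WS.
Chart row 2 tiled across columns 1-11: P O K P O K P O K P O
Wrong side: read the tiled row from column 11 down to 1 and exchange K with P (leave O, /).
Row 2 as worked: O K P O K P O K P O K
Stitch 3 in working order -> P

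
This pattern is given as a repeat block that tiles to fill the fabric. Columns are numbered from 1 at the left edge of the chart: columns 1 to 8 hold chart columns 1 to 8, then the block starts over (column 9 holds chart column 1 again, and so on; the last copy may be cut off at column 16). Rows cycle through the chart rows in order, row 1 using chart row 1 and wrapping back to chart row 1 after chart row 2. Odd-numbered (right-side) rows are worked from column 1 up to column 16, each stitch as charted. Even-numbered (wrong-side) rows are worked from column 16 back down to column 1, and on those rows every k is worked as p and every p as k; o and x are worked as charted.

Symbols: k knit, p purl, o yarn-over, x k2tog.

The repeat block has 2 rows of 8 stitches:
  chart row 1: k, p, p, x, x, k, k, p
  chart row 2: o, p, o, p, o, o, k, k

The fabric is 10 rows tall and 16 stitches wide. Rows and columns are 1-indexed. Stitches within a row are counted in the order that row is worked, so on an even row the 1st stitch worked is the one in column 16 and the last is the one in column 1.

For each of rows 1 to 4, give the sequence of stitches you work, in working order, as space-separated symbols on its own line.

Row 1: chart row 1, RS - tile across columns 1-16 and work as-is.
Row 2: chart row 2, WS - tiled (columns 1-16): o p o p o o k k o p o p o o k k; work from column 16 back to 1 with k<->p swapped.
Row 3: chart row 1, RS - tile across columns 1-16 and work as-is.
Row 4: chart row 2, WS - tiled (columns 1-16): o p o p o o k k o p o p o o k k; work from column 16 back to 1 with k<->p swapped.

== ROWS AS WORKED ==
k p p x x k k p k p p x x k k p
p p o o k o k o p p o o k o k o
k p p x x k k p k p p x x k k p
p p o o k o k o p p o o k o k o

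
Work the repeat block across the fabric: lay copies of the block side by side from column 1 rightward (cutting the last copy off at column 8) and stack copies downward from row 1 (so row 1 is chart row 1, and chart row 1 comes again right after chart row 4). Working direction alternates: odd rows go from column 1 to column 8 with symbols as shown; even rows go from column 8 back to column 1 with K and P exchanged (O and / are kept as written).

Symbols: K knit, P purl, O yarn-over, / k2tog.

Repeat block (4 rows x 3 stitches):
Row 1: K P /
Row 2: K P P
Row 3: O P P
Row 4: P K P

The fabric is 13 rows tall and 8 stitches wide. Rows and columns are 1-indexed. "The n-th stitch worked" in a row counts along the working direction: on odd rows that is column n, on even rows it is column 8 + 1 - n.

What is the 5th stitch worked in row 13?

For row 13: chart row = ((13-1) mod 4) + 1 = 1; this is a RS (odd) row.
Chart row 1 tiled across columns 1-8: K P / K P / K P
RS row: no reversal, no swap; stitch n worked = column n.
Stitch 5 in working order -> P

Result:
P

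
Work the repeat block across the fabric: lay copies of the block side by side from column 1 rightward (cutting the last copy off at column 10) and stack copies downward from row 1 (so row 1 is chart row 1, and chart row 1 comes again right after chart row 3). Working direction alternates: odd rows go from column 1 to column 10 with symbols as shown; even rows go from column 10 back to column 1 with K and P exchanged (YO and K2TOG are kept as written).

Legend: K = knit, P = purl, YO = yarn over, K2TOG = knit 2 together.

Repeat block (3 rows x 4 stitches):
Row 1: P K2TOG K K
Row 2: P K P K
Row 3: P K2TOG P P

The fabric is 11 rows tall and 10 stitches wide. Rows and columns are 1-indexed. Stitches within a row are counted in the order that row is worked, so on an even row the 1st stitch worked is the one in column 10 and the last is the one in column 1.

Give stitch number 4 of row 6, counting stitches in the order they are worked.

Row 6: (6-1) mod 3 = 2, so use chart row 3. Even row -> WS.
Chart row 3 tiled across columns 1-10: P K2TOG P P P K2TOG P P P K2TOG
Wrong side: read the tiled row from column 10 down to 1 and exchange K with P (leave YO, K2TOG).
Row 6 as worked: K2TOG K K K K2TOG K K K K2TOG K
Counting 4 along the worked row gives K.

Result:
K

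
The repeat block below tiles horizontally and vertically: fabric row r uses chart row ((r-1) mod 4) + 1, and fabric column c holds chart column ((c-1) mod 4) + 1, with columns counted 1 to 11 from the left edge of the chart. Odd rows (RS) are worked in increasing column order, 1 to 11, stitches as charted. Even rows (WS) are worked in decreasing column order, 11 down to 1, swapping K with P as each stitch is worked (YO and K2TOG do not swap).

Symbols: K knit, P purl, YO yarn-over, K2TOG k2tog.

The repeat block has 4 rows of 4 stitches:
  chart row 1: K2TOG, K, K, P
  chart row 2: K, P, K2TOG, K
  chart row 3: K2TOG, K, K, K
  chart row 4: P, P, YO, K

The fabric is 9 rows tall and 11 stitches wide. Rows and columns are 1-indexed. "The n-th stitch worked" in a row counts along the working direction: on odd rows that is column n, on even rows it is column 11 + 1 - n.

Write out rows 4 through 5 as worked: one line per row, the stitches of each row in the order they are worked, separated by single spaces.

Row 4: chart row 4, WS - tiled (columns 1-11): P P YO K P P YO K P P YO; work from column 11 back to 1 with K<->P swapped.
Row 5: chart row 1, RS - tile across columns 1-11 and work as-is.

Result:
YO K K P YO K K P YO K K
K2TOG K K P K2TOG K K P K2TOG K K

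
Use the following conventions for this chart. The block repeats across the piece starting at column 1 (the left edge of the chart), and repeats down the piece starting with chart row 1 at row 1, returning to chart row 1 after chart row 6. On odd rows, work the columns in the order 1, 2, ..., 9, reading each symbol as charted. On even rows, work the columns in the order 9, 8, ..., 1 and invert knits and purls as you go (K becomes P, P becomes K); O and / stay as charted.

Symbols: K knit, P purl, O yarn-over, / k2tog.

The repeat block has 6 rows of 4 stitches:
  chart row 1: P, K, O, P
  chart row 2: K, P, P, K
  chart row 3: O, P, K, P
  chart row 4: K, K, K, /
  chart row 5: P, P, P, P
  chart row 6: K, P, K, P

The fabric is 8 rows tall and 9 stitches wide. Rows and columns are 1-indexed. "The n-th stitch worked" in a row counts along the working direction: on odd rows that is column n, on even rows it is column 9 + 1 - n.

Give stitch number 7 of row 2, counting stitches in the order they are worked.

Result:
K

Derivation:
Row 2: (2-1) mod 6 = 1, so use chart row 2. Even row -> WS.
Chart row 2 tiled across columns 1-9: K P P K K P P K K
Wrong side: read the tiled row from column 9 down to 1 and exchange K with P (leave O, /).
Row 2 as worked: P P K K P P K K P
Counting 7 along the worked row gives K.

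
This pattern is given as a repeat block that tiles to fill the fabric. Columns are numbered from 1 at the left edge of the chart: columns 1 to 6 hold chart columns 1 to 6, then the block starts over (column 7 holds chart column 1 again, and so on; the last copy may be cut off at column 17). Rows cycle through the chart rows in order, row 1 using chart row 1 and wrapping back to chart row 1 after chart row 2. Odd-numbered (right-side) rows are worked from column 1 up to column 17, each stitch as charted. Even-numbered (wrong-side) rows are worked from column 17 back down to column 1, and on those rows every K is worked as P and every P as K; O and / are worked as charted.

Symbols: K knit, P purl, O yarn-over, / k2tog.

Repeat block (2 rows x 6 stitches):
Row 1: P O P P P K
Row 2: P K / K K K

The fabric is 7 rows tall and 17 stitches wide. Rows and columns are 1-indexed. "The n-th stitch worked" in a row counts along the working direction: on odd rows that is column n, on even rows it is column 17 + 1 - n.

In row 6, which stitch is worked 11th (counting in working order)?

For row 6: chart row = ((6-1) mod 2) + 1 = 2; this is a WS (even) row.
Chart row 2 tiled across columns 1-17: P K / K K K P K / K K K P K / K K
WS: work from column 17 back to column 1 (reverse the tiled row), swapping K<->P (O and / unchanged).
Row 6 as worked: P P / P K P P P / P K P P P / P K
The 11th stitch worked is K.

Stitch:
K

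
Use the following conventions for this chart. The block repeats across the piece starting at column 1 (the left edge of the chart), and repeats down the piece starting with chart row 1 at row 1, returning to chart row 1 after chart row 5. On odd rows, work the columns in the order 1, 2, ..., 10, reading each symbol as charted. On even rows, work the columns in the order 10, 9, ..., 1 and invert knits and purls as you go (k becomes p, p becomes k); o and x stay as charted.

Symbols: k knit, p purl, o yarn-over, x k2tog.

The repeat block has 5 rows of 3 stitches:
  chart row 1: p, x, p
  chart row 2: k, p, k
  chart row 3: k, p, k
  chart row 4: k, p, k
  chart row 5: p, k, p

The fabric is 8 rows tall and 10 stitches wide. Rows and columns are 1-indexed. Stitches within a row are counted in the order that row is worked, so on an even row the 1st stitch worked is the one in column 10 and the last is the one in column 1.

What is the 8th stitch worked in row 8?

Result:
p

Derivation:
For row 8: chart row = ((8-1) mod 5) + 1 = 3; this is a WS (even) row.
Chart row 3 tiled across columns 1-10: k p k k p k k p k k
Wrong side: read the tiled row from column 10 down to 1 and exchange k with p (leave o, x).
Row 8 as worked: p p k p p k p p k p
Stitch 8 in working order -> p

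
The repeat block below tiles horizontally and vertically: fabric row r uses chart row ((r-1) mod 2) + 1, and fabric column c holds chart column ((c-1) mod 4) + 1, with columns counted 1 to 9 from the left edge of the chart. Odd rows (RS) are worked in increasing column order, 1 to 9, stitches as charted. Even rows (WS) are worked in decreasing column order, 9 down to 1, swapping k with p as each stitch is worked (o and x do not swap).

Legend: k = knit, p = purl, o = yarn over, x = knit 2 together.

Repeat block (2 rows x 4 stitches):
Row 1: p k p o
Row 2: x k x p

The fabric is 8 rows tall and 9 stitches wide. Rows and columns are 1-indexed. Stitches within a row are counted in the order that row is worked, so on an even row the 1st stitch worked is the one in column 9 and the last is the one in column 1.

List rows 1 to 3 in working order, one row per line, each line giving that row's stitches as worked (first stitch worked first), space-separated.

Row 1: chart row 1, RS - tile across columns 1-9 and work as-is.
Row 2: chart row 2, WS - tiled (columns 1-9): x k x p x k x p x; work from column 9 back to 1 with k<->p swapped.
Row 3: chart row 1, RS - tile across columns 1-9 and work as-is.

Result:
p k p o p k p o p
x k x p x k x p x
p k p o p k p o p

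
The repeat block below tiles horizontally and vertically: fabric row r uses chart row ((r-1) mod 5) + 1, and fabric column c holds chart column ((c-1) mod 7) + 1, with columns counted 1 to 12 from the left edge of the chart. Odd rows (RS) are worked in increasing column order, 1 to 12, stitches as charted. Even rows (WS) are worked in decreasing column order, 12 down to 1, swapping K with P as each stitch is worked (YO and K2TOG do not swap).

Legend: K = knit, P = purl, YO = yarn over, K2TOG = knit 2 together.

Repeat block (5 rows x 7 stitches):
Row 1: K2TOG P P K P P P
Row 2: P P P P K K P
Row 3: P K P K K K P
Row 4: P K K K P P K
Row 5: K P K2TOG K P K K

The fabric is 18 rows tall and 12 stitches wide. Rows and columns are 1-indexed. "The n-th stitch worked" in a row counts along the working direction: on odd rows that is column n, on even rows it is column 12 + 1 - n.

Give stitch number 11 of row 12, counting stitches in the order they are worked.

Stitch:
K

Derivation:
Row 12: (12-1) mod 5 = 1, so use chart row 2. Even row -> WS.
Chart row 2 tiled across columns 1-12: P P P P K K P P P P P K
WS: work from column 12 back to column 1 (reverse the tiled row), swapping K<->P (YO and K2TOG unchanged).
Row 12 as worked: P K K K K K P P K K K K
Counting 11 along the worked row gives K.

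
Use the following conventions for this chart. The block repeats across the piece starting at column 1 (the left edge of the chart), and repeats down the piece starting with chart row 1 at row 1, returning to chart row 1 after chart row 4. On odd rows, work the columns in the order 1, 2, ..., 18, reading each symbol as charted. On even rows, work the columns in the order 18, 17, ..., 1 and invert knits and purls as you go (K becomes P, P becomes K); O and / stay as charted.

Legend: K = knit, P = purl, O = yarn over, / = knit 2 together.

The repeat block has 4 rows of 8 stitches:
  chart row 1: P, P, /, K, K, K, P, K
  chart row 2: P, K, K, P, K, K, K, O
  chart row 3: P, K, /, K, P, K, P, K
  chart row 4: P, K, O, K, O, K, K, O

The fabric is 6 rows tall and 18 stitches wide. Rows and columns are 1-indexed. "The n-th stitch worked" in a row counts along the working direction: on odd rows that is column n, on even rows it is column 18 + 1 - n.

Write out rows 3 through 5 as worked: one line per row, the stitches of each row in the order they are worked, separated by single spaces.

Row 3: chart row 3, RS - tile across columns 1-18 and work as-is.
Row 4: chart row 4, WS - tiled (columns 1-18): P K O K O K K O P K O K O K K O P K; work from column 18 back to 1 with K<->P swapped.
Row 5: chart row 1, RS - tile across columns 1-18 and work as-is.

Rows as worked:
P K / K P K P K P K / K P K P K P K
P K O P P O P O P K O P P O P O P K
P P / K K K P K P P / K K K P K P P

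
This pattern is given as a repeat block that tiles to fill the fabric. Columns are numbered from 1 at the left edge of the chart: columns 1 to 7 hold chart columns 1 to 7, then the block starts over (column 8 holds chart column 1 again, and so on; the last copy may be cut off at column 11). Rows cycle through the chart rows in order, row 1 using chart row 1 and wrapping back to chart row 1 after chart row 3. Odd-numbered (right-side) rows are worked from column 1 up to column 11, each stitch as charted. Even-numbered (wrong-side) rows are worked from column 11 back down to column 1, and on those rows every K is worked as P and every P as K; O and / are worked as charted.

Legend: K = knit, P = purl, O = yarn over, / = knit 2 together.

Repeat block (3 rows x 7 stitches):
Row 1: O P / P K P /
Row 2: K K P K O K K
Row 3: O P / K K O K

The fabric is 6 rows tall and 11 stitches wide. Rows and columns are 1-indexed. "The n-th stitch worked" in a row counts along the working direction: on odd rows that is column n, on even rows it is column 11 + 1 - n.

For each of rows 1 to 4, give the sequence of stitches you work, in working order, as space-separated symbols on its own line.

Row 1: chart row 1, RS - tile across columns 1-11 and work as-is.
Row 2: chart row 2, WS - tiled (columns 1-11): K K P K O K K K K P K; work from column 11 back to 1 with K<->P swapped.
Row 3: chart row 3, RS - tile across columns 1-11 and work as-is.
Row 4: chart row 1, WS - tiled (columns 1-11): O P / P K P / O P / P; work from column 11 back to 1 with K<->P swapped.

Rows as worked:
O P / P K P / O P / P
P K P P P P O P K P P
O P / K K O K O P / K
K / K O / K P K / K O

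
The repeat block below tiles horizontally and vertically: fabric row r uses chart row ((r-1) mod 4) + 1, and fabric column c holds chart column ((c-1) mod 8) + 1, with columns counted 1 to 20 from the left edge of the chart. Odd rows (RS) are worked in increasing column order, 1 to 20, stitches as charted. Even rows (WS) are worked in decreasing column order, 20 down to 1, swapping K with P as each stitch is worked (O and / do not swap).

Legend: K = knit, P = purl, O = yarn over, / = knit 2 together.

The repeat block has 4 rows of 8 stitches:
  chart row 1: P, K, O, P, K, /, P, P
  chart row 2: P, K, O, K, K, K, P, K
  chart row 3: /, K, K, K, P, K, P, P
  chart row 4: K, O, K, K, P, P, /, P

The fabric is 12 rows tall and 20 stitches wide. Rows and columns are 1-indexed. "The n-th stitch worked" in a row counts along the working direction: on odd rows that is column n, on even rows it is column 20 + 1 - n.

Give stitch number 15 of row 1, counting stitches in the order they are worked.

Row 1: (1-1) mod 4 = 0, so use chart row 1. Odd row -> RS.
Chart row 1 tiled across columns 1-20: P K O P K / P P P K O P K / P P P K O P
Right side: take the tiled row as-is (worked left to right from column 1).
Counting 15 along the worked row gives P.

== STITCH ==
P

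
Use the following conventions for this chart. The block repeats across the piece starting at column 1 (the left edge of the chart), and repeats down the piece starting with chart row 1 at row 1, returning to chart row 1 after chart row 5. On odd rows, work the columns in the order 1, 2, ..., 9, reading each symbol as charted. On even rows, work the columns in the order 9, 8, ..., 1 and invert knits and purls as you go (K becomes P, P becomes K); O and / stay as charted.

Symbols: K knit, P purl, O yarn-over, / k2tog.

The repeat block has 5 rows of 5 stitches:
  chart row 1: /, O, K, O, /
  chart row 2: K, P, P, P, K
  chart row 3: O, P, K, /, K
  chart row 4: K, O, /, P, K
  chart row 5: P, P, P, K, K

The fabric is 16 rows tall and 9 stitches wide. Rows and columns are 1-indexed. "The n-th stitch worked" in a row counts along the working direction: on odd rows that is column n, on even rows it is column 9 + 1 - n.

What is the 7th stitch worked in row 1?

Row 1: (1-1) mod 5 = 0, so use chart row 1. Odd row -> RS.
Chart row 1 tiled across columns 1-9: / O K O / / O K O
RS: work column 1 to column 9, symbols as charted — the tiled row is the row as worked.
Stitch 7 in working order -> O

Stitch:
O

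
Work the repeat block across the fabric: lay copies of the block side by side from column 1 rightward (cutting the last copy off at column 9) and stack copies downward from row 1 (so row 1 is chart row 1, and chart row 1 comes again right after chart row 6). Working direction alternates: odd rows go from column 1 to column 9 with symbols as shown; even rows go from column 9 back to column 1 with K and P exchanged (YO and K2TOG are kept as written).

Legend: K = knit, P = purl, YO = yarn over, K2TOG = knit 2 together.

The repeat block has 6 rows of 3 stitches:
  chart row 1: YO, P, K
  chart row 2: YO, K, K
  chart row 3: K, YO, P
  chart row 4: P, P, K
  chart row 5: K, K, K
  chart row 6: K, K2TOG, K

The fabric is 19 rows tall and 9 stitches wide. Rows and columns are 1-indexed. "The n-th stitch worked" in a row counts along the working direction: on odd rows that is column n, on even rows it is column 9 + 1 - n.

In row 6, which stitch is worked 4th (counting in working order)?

For row 6: chart row = ((6-1) mod 6) + 1 = 6; this is a WS (even) row.
Chart row 6 tiled across columns 1-9: K K2TOG K K K2TOG K K K2TOG K
WS: work from column 9 back to column 1 (reverse the tiled row), swapping K<->P (YO and K2TOG unchanged).
Row 6 as worked: P K2TOG P P K2TOG P P K2TOG P
Stitch 4 in working order -> P

== STITCH ==
P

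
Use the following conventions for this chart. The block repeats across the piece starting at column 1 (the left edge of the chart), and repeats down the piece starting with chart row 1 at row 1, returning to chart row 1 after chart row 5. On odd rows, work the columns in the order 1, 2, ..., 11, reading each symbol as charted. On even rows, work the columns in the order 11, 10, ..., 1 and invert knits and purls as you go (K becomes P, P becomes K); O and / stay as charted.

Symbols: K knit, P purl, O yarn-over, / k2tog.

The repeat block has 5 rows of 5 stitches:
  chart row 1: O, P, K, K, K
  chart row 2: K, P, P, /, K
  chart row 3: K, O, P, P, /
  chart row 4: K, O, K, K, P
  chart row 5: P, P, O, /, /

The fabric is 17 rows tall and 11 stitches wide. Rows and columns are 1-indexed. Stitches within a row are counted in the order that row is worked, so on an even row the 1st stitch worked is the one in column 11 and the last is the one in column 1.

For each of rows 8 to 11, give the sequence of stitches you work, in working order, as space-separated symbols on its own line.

Row 8: chart row 3, WS - tiled (columns 1-11): K O P P / K O P P / K; work from column 11 back to 1 with K<->P swapped.
Row 9: chart row 4, RS - tile across columns 1-11 and work as-is.
Row 10: chart row 5, WS - tiled (columns 1-11): P P O / / P P O / / P; work from column 11 back to 1 with K<->P swapped.
Row 11: chart row 1, RS - tile across columns 1-11 and work as-is.

Rows as worked:
P / K K O P / K K O P
K O K K P K O K K P K
K / / O K K / / O K K
O P K K K O P K K K O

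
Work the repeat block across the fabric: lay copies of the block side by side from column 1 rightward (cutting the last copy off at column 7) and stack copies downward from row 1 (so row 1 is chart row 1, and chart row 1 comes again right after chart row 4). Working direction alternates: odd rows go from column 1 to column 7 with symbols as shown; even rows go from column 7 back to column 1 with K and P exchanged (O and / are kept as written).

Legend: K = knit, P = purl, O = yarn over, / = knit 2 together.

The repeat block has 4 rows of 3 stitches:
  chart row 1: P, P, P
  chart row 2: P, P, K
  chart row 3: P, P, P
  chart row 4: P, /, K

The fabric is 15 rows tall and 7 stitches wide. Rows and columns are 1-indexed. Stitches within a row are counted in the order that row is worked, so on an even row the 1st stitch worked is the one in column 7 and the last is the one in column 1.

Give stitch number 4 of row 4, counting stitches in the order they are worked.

For row 4: chart row = ((4-1) mod 4) + 1 = 4; this is a WS (even) row.
Chart row 4 tiled across columns 1-7: P / K P / K P
WS row: flip the tiled sequence (start at column 7) and apply K<->P; O and / stay.
Row 4 as worked: K P / K P / K
Stitch 4 in working order -> K

Result:
K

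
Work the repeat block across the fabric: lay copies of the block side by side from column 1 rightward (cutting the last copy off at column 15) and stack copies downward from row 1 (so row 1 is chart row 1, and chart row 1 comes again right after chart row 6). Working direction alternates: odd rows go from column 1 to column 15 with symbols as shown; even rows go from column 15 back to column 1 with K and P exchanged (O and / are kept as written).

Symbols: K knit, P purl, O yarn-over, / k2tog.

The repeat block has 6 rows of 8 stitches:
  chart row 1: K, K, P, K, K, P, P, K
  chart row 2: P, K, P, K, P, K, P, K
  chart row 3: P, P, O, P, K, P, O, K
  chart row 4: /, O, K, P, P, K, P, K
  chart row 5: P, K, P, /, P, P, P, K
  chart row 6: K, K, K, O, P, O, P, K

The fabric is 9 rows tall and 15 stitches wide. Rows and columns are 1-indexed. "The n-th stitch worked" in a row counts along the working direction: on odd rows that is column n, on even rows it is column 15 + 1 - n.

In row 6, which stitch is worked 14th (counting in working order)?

Row 6 uses chart row ((6-1) mod 6)+1 = 6. Row 6 is even, so WS.
Chart row 6 tiled across columns 1-15: K K K O P O P K K K K O P O P
WS: work from column 15 back to column 1 (reverse the tiled row), swapping K<->P (O and / unchanged).
Row 6 as worked: K O K O P P P P K O K O P P P
Stitch 14 in working order -> P

Stitch:
P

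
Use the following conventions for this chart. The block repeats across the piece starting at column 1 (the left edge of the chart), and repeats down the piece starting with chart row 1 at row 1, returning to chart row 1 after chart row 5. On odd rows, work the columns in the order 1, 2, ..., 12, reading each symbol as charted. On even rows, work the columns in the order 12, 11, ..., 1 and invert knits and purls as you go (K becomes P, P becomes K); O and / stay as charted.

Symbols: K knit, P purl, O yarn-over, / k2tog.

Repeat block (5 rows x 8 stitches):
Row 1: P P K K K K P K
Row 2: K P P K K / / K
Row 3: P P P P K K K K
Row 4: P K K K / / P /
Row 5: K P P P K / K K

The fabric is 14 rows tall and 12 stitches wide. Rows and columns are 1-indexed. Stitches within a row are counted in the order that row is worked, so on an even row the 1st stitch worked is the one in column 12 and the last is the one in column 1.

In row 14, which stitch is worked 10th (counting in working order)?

Row 14 uses chart row ((14-1) mod 5)+1 = 4. Row 14 is even, so WS.
Chart row 4 tiled across columns 1-12: P K K K / / P / P K K K
Wrong side: read the tiled row from column 12 down to 1 and exchange K with P (leave O, /).
Row 14 as worked: P P P K / K / / P P P K
Stitch 10 in working order -> P

== STITCH ==
P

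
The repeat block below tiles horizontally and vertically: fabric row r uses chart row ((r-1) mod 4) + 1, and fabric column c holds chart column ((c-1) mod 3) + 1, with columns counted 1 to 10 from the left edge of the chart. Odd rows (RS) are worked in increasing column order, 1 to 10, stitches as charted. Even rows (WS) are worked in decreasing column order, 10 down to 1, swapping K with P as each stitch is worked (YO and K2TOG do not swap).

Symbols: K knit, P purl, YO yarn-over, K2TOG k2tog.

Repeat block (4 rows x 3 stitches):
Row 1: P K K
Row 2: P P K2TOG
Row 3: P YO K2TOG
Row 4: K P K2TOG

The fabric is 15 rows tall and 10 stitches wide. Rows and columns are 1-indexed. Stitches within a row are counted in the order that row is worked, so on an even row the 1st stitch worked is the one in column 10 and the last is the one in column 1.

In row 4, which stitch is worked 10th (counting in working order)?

== STITCH ==
P

Derivation:
Row 4 uses chart row ((4-1) mod 4)+1 = 4. Row 4 is even, so WS.
Chart row 4 tiled across columns 1-10: K P K2TOG K P K2TOG K P K2TOG K
Wrong side: read the tiled row from column 10 down to 1 and exchange K with P (leave YO, K2TOG).
Row 4 as worked: P K2TOG K P K2TOG K P K2TOG K P
The 10th stitch worked is P.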